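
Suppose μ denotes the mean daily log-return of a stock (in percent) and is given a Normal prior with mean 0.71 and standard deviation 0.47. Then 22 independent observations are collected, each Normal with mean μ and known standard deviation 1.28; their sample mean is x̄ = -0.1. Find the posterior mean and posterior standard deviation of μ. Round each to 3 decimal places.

Posterior mean ≈ 0.104; posterior SD ≈ 0.236

With known σ, the Normal prior is conjugate. Weight on the data is w = (n/σ²)/(n/σ² + 1/τ₀²) = 13.4277/(13.4277+4.52694) = 0.74787.
Posterior mean = w·x̄ + (1−w)·μ₀ = 0.74787·-0.1 + 0.25213·0.71 = 0.104. Posterior variance = 1/(13.4277+4.52694) = 0.0556958, so SD = 0.236.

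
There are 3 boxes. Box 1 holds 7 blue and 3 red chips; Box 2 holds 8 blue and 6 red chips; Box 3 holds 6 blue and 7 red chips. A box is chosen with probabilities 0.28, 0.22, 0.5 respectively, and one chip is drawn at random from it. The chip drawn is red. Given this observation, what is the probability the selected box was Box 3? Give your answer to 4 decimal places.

P(red|Box 1) = 0.3; P(red|Box 2) = 0.4286; P(red|Box 3) = 0.5385.
Prior × likelihood for each source: 0.28·0.3=0.08400, 0.22·0.4286=0.09429, 0.5·0.5385=0.2692. Summing gives P(red) = 0.44752.
P(Box 3 | red) = 0.2692 / 0.44752 = 0.6016.

Posterior probability ≈ 0.6016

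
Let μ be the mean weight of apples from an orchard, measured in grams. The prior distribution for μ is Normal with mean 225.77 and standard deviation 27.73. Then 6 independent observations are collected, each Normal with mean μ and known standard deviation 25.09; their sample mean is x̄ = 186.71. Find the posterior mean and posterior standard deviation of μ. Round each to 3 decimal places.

Prior precision 1/τ₀² = 1/27.73² = 0.00130047; data precision n/σ² = 6/25.09² = 0.00953125.
Posterior precision = 0.00130047 + 0.00953125 = 0.0108317, giving posterior SD = 1/√0.0108317 = 9.608.
Posterior mean = (0.00130047·225.77 + 0.00953125·186.71) / 0.0108317 = 191.400.

Posterior mean ≈ 191.400; posterior SD ≈ 9.608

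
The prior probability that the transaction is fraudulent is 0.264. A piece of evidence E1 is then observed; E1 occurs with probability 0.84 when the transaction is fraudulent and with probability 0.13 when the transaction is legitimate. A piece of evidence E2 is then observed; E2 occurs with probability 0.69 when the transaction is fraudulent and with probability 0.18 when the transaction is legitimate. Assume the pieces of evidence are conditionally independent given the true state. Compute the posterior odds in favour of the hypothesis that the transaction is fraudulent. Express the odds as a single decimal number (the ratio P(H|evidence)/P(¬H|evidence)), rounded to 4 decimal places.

Posterior odds ≈ 8.8846

Prior odds = 0.264/(1−0.264) = 0.35870.
Likelihood ratio for E1 = 0.84/0.13 = 6.4615.
Likelihood ratio for E2 = 0.69/0.18 = 3.8333.
Posterior odds = prior odds × LR₁ × LR₂ = 8.8846.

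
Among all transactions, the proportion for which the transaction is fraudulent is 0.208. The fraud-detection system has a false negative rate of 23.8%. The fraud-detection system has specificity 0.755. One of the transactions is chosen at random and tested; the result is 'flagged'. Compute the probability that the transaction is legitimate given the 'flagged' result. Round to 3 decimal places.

Write H for 'the transaction is fraudulent'. Prior odds H:¬H = 0.208/0.792 = 0.26263. For the 'flagged' outcome, the likelihood ratio is 0.762/0.245 = 3.1102.
Posterior odds = 0.26263 × 3.1102 = 0.81682, so P(H|E) = 0.81682/(1+0.81682) = 0.450. Then P(¬H|E) = 1 − 0.450 = 0.550.

P(¬H | E) ≈ 0.550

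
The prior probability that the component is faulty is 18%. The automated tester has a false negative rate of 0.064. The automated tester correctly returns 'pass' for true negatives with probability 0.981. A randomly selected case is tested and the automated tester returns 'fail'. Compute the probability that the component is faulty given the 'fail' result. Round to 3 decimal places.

Write H for 'the component is faulty'. Prior odds H:¬H = 0.18/0.82 = 0.21951. For the 'fail' outcome, the likelihood ratio is 0.936/0.019 = 49.263.
Posterior odds = 0.21951 × 49.263 = 10.814, so P(H|E) = 10.814/(1+10.814) = 0.915.

P(H | E) ≈ 0.915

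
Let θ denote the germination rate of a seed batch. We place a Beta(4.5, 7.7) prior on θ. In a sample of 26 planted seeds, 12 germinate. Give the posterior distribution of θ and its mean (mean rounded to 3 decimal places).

Posterior: Beta(16.5, 21.7); mean ≈ 0.432

Observing 12 successes and 14 failures updates Beta(4.5, 7.7) by adding the success and failure counts to the two shape parameters: α = 4.5+12 = 16.5, β = 7.7+14 = 21.7.
Posterior mean = α/(α+β) = 16.5/38.2 = 0.432.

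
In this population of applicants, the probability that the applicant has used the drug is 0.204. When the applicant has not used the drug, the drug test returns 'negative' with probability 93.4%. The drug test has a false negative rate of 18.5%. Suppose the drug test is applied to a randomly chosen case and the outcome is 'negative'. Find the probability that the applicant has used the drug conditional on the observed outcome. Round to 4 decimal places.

Write H for 'the applicant has used the drug'. Prior odds H:¬H = 0.204/0.796 = 0.25628. For the 'negative' outcome, the likelihood ratio is 0.185/0.934 = 0.19807.
Posterior odds = 0.25628 × 0.19807 = 0.050762, so P(H|E) = 0.050762/(1+0.050762) = 0.0483.

P(H | E) ≈ 0.0483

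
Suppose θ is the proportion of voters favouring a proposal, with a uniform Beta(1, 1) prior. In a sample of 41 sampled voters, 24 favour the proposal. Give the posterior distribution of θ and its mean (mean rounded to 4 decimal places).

Posterior: Beta(25, 18); mean ≈ 0.5814

The binomial likelihood is conjugate to the Beta prior: with 24 successes and 17 failures, the posterior is Beta(1+24, 1+17) = Beta(25, 18).
Posterior mean = α/(α+β) = 25/43 = 0.5814.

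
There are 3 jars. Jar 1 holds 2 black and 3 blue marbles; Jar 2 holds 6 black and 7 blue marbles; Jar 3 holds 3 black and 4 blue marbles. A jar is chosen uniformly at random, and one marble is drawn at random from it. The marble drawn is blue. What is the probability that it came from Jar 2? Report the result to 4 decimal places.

Tabulate prior·likelihood by source: [1] prior 0.333333, lik 0.6, product 0.2000; [2] prior 0.333333, lik 0.5385, product 0.1795; [3] prior 0.333333, lik 0.5714, product 0.1905.
Normalizing constant = 0.56996; the posterior for Jar 2 is its product over the sum, 0.1795/0.56996 = 0.3149.

Posterior probability ≈ 0.3149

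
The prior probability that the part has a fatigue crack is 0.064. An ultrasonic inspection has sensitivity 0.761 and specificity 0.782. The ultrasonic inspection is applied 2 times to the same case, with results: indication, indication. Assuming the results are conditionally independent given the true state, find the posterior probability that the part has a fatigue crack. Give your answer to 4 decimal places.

With H the event that the part has a fatigue crack, the joint likelihood of the observed sequence is P(data|H) = 0.761·0.761 = 0.57912 and P(data|¬H) = 0.218·0.218 = 0.047524.
Bayes: P(H|data) = 0.064·0.57912 / (0.064·0.57912 + 0.936·0.047524) = 0.037064/0.081546 = 0.4545.

Posterior P(H) ≈ 0.4545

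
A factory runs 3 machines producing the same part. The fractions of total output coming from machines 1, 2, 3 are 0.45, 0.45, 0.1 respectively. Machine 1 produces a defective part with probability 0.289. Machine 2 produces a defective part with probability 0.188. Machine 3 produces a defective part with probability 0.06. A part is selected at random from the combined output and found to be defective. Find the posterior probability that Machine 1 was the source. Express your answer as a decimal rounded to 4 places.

Posterior probability ≈ 0.5894

Tabulate prior·likelihood by source: [1] prior 0.45, lik 0.289, product 0.1300; [2] prior 0.45, lik 0.188, product 0.08460; [3] prior 0.1, lik 0.06, product 0.006000.
Normalizing constant = 0.22065; the posterior for Machine 1 is its product over the sum, 0.1300/0.22065 = 0.5894.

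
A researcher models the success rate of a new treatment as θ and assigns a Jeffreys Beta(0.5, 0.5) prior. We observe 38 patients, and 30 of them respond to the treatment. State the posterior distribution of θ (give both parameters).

Observing 30 successes and 8 failures updates Beta(0.5, 0.5) by adding the success and failure counts to the two shape parameters: α = 0.5+30 = 30.5, β = 0.5+8 = 8.5.

Posterior: Beta(30.5, 8.5)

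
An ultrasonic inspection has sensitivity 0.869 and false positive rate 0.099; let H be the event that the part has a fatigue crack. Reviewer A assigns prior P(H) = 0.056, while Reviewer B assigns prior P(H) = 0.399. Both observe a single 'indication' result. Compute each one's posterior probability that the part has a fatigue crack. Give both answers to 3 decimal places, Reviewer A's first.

Reviewer A: 0.342; Reviewer B: 0.854

P('+'|H) = 0.869, P('+'|¬H) = 0.099.
Reviewer A: numerator 0.869·0.056 = 0.048664; evidence = 0.048664+0.099·0.944 = 0.14212; posterior = 0.342.
Reviewer B: numerator 0.869·0.399 = 0.34673; evidence = 0.34673+0.099·0.601 = 0.40623; posterior = 0.854.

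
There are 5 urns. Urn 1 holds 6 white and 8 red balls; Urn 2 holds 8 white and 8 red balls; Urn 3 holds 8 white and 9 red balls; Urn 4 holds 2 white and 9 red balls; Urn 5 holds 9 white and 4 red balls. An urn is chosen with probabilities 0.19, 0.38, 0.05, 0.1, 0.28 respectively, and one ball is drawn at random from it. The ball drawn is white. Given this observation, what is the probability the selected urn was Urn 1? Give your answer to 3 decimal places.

Tabulate prior·likelihood by source: [1] prior 0.19, lik 0.4286, product 0.08143; [2] prior 0.38, lik 0.5, product 0.1900; [3] prior 0.05, lik 0.4706, product 0.02353; [4] prior 0.1, lik 0.1818, product 0.01818; [5] prior 0.28, lik 0.6923, product 0.1938.
Normalizing constant = 0.50699; the posterior for Urn 1 is its product over the sum, 0.08143/0.50699 = 0.161.

Posterior probability ≈ 0.161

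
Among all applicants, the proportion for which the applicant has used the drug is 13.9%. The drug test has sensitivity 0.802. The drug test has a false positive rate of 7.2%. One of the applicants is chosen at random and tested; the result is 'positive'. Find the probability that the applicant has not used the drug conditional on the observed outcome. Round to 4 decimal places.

P(¬H | E) ≈ 0.3574

Write H for 'the applicant has used the drug'. Prior odds H:¬H = 0.139/0.861 = 0.16144. For the 'positive' outcome, the likelihood ratio is 0.802/0.072 = 11.139.
Posterior odds = 0.16144 × 11.139 = 1.7983, so P(H|E) = 1.7983/(1+1.7983) = 0.6426. Then P(¬H|E) = 1 − 0.6426 = 0.3574.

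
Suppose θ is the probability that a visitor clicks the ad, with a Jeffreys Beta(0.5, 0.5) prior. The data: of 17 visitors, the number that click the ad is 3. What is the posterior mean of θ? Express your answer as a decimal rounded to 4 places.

Observing 3 successes and 14 failures updates Beta(0.5, 0.5) by adding the success and failure counts to the two shape parameters: α = 0.5+3 = 3.5, β = 0.5+14 = 14.5.
Posterior mean = α/(α+β) = 3.5/18 = 0.1944.

Posterior mean ≈ 0.1944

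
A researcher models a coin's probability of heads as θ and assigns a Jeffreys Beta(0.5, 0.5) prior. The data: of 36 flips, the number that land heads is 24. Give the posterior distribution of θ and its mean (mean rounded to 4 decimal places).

Posterior: Beta(24.5, 12.5); mean ≈ 0.6622

The binomial likelihood is conjugate to the Beta prior: with 24 successes and 12 failures, the posterior is Beta(0.5+24, 0.5+12) = Beta(24.5, 12.5).
Posterior mean = α/(α+β) = 24.5/37 = 0.6622.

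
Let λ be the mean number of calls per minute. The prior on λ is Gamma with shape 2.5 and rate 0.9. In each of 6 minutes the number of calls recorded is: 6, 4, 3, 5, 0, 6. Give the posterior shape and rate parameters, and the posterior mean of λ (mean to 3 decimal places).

Posterior: Gamma(shape=26.5, rate=6.9); mean ≈ 3.841

The Poisson likelihood adds the total count to the shape and the number of exposure periods to the rate. Here ∑xᵢ = 24 and n = 6, so shape 2.5→26.5 and rate 0.9→6.9.
Posterior mean = shape/rate = 26.5/6.9 = 3.841.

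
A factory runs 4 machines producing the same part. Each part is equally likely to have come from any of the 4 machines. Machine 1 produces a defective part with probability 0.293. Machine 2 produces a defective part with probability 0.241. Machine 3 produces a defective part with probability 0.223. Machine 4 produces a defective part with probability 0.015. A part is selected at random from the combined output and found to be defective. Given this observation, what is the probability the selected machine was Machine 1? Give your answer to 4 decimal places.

Posterior probability ≈ 0.3795

Tabulate prior·likelihood by source: [1] prior 0.25, lik 0.293, product 0.07325; [2] prior 0.25, lik 0.241, product 0.06025; [3] prior 0.25, lik 0.223, product 0.05575; [4] prior 0.25, lik 0.015, product 0.003750.
Normalizing constant = 0.19300; the posterior for Machine 1 is its product over the sum, 0.07325/0.19300 = 0.3795.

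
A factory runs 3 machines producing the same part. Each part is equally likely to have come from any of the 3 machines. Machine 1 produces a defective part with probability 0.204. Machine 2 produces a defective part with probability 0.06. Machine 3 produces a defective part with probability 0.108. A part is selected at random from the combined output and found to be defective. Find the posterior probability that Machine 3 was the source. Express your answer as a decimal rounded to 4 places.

P(defective|M1) = 0.204; P(defective|M2) = 0.06; P(defective|M3) = 0.108.
Prior × likelihood for each source: 0.333333·0.204=0.06800, 0.333333·0.06=0.02000, 0.333333·0.108=0.03600. Summing gives P(defective) = 0.12400.
P(Machine 3 | defective) = 0.03600 / 0.12400 = 0.2903.

Posterior probability ≈ 0.2903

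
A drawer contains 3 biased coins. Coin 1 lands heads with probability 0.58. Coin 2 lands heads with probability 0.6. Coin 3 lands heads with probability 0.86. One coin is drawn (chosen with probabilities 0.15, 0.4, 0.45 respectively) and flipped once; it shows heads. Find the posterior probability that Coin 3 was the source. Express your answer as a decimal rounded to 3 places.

Tabulate prior·likelihood by source: [1] prior 0.15, lik 0.58, product 0.08700; [2] prior 0.4, lik 0.6, product 0.2400; [3] prior 0.45, lik 0.86, product 0.3870.
Normalizing constant = 0.71400; the posterior for Coin 3 is its product over the sum, 0.3870/0.71400 = 0.542.

Posterior probability ≈ 0.542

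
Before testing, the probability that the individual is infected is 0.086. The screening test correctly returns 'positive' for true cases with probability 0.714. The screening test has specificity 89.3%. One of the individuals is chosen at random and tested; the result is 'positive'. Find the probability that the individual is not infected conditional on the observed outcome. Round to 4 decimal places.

P(¬H | E) ≈ 0.6143

Write H for 'the individual is infected'. Prior odds H:¬H = 0.086/0.914 = 0.094092. For the 'positive' outcome, the likelihood ratio is 0.714/0.107 = 6.6729.
Posterior odds = 0.094092 × 6.6729 = 0.62787, so P(H|E) = 0.62787/(1+0.62787) = 0.3857. Then P(¬H|E) = 1 − 0.3857 = 0.6143.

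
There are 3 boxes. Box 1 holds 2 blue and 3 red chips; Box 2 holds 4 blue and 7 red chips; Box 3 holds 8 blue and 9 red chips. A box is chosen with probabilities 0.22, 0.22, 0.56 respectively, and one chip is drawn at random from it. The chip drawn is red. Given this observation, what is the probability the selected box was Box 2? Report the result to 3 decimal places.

Tabulate prior·likelihood by source: [1] prior 0.22, lik 0.6, product 0.1320; [2] prior 0.22, lik 0.6364, product 0.1400; [3] prior 0.56, lik 0.5294, product 0.2965.
Normalizing constant = 0.56847; the posterior for Box 2 is its product over the sum, 0.1400/0.56847 = 0.246.

Posterior probability ≈ 0.246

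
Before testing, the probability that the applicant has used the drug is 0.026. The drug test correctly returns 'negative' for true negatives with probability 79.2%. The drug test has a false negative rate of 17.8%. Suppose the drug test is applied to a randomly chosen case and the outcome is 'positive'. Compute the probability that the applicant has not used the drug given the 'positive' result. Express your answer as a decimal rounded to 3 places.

Let H be the event that the applicant has used the drug. P(H) = 0.026, so P(¬H) = 0.974. With E the 'positive' result, P(E|H) = 0.822 and P(E|¬H) = 0.208.
P(E) = 0.822·0.026 + 0.208·0.974 = 0.021372 + 0.20259 = 0.22396.
By Bayes' theorem, P(H|E) = 0.021372 / 0.22396 = 0.095. Hence P(¬H|E) = 1 − 0.095 = 0.905.

P(¬H | E) ≈ 0.905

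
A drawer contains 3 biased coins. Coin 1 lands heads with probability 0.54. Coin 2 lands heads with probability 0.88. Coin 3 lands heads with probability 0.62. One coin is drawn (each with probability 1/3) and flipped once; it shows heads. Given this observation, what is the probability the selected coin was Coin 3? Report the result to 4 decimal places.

P(heads|C1) = 0.54; P(heads|C2) = 0.88; P(heads|C3) = 0.62.
Prior × likelihood for each source: 0.333333·0.54=0.1800, 0.333333·0.88=0.2933, 0.333333·0.62=0.2067. Summing gives P(heads) = 0.68000.
P(Coin 3 | heads) = 0.2067 / 0.68000 = 0.3039.

Posterior probability ≈ 0.3039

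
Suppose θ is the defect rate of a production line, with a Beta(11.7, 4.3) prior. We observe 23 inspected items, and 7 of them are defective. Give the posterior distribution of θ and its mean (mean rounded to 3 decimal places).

Observing 7 successes and 16 failures updates Beta(11.7, 4.3) by adding the success and failure counts to the two shape parameters: α = 11.7+7 = 18.7, β = 4.3+16 = 20.3.
E[θ | data] = 18.7/(18.7+20.3) = 0.479.

Posterior: Beta(18.7, 20.3); mean ≈ 0.479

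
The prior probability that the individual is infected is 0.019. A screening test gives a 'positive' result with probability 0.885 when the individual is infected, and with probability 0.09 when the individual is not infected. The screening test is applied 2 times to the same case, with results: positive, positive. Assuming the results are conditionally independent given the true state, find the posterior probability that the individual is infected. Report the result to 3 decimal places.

Posterior P(H) ≈ 0.652

Let H be the event that the individual is infected; start with P(H) = 0.019. P('positive'|H) = 0.885, P('positive'|¬H) = 0.09.
Update on result 1 ('positive'): P(H) ← 0.885·0.0190 / (0.885·0.0190 + 0.09·0.9810) = 0.016815/0.10510 = 0.1600.
Update on result 2 ('positive'): P(H) ← 0.885·0.1600 / (0.885·0.1600 + 0.09·0.8400) = 0.14158/0.21719 = 0.6519.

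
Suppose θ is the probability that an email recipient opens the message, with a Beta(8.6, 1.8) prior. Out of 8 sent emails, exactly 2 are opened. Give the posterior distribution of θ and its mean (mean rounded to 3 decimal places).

Posterior: Beta(10.6, 7.8); mean ≈ 0.576

The binomial likelihood is conjugate to the Beta prior: with 2 successes and 6 failures, the posterior is Beta(8.6+2, 1.8+6) = Beta(10.6, 7.8).
Posterior mean = α/(α+β) = 10.6/18.4 = 0.576.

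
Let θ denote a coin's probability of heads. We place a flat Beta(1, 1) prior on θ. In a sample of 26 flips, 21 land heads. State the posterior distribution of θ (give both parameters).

Observing 21 successes and 5 failures updates Beta(1, 1) by adding the success and failure counts to the two shape parameters: α = 1+21 = 22, β = 1+5 = 6.

Posterior: Beta(22, 6)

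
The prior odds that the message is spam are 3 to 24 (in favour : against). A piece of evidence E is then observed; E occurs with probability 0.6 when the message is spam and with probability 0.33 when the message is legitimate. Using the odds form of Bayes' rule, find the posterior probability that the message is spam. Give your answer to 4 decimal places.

Posterior probability ≈ 0.1852

Prior odds = 3/24 = 0.12500. In log-odds, ln(0.12500) = -2.0794.
Add log likelihood ratio: ln(1.8182) = 0.59784.
Posterior log-odds = -1.4816, so posterior odds = exp(-1.4816) = 0.22727. Converting, P(H|E) = 0.22727/1.2273 = 0.1852.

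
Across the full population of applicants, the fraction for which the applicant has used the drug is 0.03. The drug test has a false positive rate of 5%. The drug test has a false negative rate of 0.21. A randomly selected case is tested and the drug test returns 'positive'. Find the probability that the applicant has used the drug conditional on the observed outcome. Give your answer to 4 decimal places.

P(H | E) ≈ 0.3283

Let H be the event that the applicant has used the drug. P(H) = 0.03, so P(¬H) = 0.97. With E the 'positive' result, P(E|H) = 0.79 and P(E|¬H) = 0.05.
P(E) = 0.79·0.03 + 0.05·0.97 = 0.023700 + 0.048500 = 0.072200.
By Bayes' theorem, P(H|E) = 0.023700 / 0.072200 = 0.3283.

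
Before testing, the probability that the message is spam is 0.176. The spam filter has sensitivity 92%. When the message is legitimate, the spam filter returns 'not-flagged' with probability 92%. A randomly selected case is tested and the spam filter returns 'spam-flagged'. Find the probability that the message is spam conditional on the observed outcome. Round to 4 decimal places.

P(H | E) ≈ 0.7107

Write H for 'the message is spam'. Prior odds H:¬H = 0.176/0.824 = 0.21359. For the 'spam-flagged' outcome, the likelihood ratio is 0.92/0.08 = 11.500.
Posterior odds = 0.21359 × 11.500 = 2.4563, so P(H|E) = 2.4563/(1+2.4563) = 0.7107.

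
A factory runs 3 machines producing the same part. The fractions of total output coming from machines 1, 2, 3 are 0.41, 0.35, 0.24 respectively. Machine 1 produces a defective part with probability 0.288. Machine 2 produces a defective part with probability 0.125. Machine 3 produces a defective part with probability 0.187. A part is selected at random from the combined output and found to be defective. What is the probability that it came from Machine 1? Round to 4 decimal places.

Posterior probability ≈ 0.5712

P(defective|M1) = 0.288; P(defective|M2) = 0.125; P(defective|M3) = 0.187.
Prior × likelihood for each source: 0.41·0.288=0.1181, 0.35·0.125=0.04375, 0.24·0.187=0.04488. Summing gives P(defective) = 0.20671.
P(Machine 1 | defective) = 0.1181 / 0.20671 = 0.5712.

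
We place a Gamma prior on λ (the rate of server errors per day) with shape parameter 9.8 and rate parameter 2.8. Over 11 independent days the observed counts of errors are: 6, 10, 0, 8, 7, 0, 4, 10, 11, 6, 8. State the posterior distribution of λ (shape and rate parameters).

Posterior: Gamma(shape=79.8, rate=13.8)

Total count ∑xᵢ = 70 over n = 11 days.
Gamma is conjugate to the Poisson likelihood: posterior is Gamma(shape = 9.8+70 = 79.8, rate = 2.8+11 = 13.8).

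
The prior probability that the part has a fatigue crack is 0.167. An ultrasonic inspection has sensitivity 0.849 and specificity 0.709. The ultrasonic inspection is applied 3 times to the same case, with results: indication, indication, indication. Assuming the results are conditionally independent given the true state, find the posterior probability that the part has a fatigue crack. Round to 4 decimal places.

Let H be the event that the part has a fatigue crack; start with P(H) = 0.167. P('indication'|H) = 0.849, P('indication'|¬H) = 0.291.
Update on result 1 ('indication'): P(H) ← 0.849·0.1670 / (0.849·0.1670 + 0.291·0.8330) = 0.14178/0.38419 = 0.3690.
Update on result 2 ('indication'): P(H) ← 0.849·0.3690 / (0.849·0.3690 + 0.291·0.6310) = 0.31332/0.49693 = 0.6305.
Update on result 3 ('indication'): P(H) ← 0.849·0.6305 / (0.849·0.6305 + 0.291·0.3695) = 0.53531/0.64283 = 0.8327.

Posterior P(H) ≈ 0.8327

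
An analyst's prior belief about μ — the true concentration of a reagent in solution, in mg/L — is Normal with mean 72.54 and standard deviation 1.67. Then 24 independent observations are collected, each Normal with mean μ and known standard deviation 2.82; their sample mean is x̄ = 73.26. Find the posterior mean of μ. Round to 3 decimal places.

Prior precision 1/τ₀² = 1/1.67² = 0.358564; data precision n/σ² = 24/2.82² = 3.01796.
Posterior precision = 0.358564 + 3.01796 = 3.37652.
Posterior mean = (0.358564·72.54 + 3.01796·73.26) / 3.37652 = 73.184.

Posterior mean ≈ 73.184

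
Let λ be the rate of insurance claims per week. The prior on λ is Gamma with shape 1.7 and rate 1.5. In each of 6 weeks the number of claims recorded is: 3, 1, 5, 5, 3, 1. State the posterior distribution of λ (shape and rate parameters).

Posterior: Gamma(shape=19.7, rate=7.5)

The Poisson likelihood adds the total count to the shape and the number of exposure periods to the rate. Here ∑xᵢ = 18 and n = 6, so shape 1.7→19.7 and rate 1.5→7.5.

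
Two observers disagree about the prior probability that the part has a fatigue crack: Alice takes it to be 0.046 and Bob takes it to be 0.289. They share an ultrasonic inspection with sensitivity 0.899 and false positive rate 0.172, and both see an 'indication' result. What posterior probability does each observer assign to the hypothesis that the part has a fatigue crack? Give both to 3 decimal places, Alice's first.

Alice: 0.201; Bob: 0.680

The likelihood ratio for an 'indication' result is 0.899/0.172 = 5.2267.
Alice: prior odds 0.046/0.954 = 0.048218; posterior odds 0.25202; posterior probability 0.201.
Bob: prior odds 0.289/0.711 = 0.40647; posterior odds 2.1245; posterior probability 0.680.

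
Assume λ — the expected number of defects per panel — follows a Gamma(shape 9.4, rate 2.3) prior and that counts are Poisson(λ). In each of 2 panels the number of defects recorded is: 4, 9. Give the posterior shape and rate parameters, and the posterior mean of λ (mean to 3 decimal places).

Posterior: Gamma(shape=22.4, rate=4.3); mean ≈ 5.209

Total count ∑xᵢ = 13 over n = 2 panels.
Gamma is conjugate to the Poisson likelihood: posterior is Gamma(shape = 9.4+13 = 22.4, rate = 2.3+2 = 4.3).
Posterior mean = shape/rate = 22.4/4.3 = 5.209.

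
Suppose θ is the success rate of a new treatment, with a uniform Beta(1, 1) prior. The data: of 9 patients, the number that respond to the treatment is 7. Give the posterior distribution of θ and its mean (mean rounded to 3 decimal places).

Observing 7 successes and 2 failures updates Beta(1, 1) by adding the success and failure counts to the two shape parameters: α = 1+7 = 8, β = 1+2 = 3.
Posterior mean = α/(α+β) = 8/11 = 0.727.

Posterior: Beta(8, 3); mean ≈ 0.727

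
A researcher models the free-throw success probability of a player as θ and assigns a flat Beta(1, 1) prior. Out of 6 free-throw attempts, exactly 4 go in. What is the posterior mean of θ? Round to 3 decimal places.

Posterior mean ≈ 0.625

The binomial likelihood is conjugate to the Beta prior: with 4 successes and 2 failures, the posterior is Beta(1+4, 1+2) = Beta(5, 3).
Posterior mean = α/(α+β) = 5/8 = 0.625.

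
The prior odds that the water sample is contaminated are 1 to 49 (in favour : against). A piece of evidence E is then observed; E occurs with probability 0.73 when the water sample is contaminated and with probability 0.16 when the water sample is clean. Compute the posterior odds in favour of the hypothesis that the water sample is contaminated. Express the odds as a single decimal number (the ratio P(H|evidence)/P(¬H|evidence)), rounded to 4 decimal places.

Posterior odds ≈ 0.0931

Prior odds = 1/49 = 0.020408.
Likelihood ratio for E = 0.73/0.16 = 4.5625.
Posterior odds = prior odds × LR = 0.093112.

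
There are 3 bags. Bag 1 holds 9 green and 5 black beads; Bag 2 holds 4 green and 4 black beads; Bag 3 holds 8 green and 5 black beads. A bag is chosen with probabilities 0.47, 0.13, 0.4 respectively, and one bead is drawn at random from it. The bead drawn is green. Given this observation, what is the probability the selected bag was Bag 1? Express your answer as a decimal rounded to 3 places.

Posterior probability ≈ 0.493

Tabulate prior·likelihood by source: [1] prior 0.47, lik 0.6429, product 0.3021; [2] prior 0.13, lik 0.5, product 0.06500; [3] prior 0.4, lik 0.6154, product 0.2462.
Normalizing constant = 0.61330; the posterior for Bag 1 is its product over the sum, 0.3021/0.61330 = 0.493.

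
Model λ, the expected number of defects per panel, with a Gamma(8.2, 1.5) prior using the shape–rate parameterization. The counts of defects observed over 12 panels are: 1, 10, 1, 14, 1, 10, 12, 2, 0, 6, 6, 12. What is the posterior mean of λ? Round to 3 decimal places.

The Poisson likelihood adds the total count to the shape and the number of exposure periods to the rate. Here ∑xᵢ = 75 and n = 12, so shape 8.2→83.2 and rate 1.5→13.5.
E[λ | data] = 83.2/13.5 = 6.163.

Posterior mean ≈ 6.163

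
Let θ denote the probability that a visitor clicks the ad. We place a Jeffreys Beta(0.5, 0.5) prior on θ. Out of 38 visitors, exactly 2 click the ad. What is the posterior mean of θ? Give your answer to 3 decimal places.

The binomial likelihood is conjugate to the Beta prior: with 2 successes and 36 failures, the posterior is Beta(0.5+2, 0.5+36) = Beta(2.5, 36.5).
Posterior mean = α/(α+β) = 2.5/39 = 0.064.

Posterior mean ≈ 0.064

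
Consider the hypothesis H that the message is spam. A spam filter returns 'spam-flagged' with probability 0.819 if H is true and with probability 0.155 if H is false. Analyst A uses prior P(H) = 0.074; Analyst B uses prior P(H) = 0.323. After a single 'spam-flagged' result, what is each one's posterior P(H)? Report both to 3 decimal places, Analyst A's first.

P('+'|H) = 0.819, P('+'|¬H) = 0.155.
Analyst A: numerator 0.819·0.074 = 0.060606; evidence = 0.060606+0.155·0.926 = 0.20414; posterior = 0.297.
Analyst B: numerator 0.819·0.323 = 0.26454; evidence = 0.26454+0.155·0.677 = 0.36947; posterior = 0.716.

Analyst A: 0.297; Analyst B: 0.716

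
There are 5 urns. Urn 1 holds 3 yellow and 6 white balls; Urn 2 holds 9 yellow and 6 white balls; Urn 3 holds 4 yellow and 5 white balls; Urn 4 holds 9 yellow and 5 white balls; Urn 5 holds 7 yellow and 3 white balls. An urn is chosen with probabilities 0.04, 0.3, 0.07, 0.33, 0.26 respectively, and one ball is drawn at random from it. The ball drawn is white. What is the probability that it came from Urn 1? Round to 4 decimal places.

Posterior probability ≈ 0.0699

P(white|Urn 1) = 0.6667; P(white|Urn 2) = 0.4; P(white|Urn 3) = 0.5556; P(white|Urn 4) = 0.3571; P(white|Urn 5) = 0.3.
Prior × likelihood for each source: 0.04·0.6667=0.02667, 0.3·0.4=0.1200, 0.07·0.5556=0.03889, 0.33·0.3571=0.1179, 0.26·0.3=0.07800. Summing gives P(white) = 0.38141.
P(Urn 1 | white) = 0.02667 / 0.38141 = 0.0699.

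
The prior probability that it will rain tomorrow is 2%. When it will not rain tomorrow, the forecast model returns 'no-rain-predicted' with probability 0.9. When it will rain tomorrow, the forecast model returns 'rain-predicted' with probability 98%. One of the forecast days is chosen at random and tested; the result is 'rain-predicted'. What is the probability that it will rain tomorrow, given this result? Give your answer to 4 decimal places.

P(H | E) ≈ 0.1667

Let H be the event that it will rain tomorrow. P(H) = 0.02, so P(¬H) = 0.98. With E the 'rain-predicted' result, P(E|H) = 0.98 and P(E|¬H) = 0.1.
P(E) = 0.98·0.02 + 0.1·0.98 = 0.019600 + 0.098000 = 0.11760.
By Bayes' theorem, P(H|E) = 0.019600 / 0.11760 = 0.1667.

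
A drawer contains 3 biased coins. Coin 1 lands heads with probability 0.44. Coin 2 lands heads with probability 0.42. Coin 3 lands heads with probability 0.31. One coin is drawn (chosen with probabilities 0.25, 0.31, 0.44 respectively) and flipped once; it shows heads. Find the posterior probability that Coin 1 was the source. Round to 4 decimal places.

Tabulate prior·likelihood by source: [1] prior 0.25, lik 0.44, product 0.1100; [2] prior 0.31, lik 0.42, product 0.1302; [3] prior 0.44, lik 0.31, product 0.1364.
Normalizing constant = 0.37660; the posterior for Coin 1 is its product over the sum, 0.1100/0.37660 = 0.2921.

Posterior probability ≈ 0.2921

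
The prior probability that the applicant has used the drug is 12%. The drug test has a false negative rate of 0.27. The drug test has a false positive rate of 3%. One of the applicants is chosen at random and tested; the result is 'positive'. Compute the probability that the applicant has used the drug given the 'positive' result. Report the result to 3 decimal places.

P(H | E) ≈ 0.768

Let H be the event that the applicant has used the drug. P(H) = 0.12, so P(¬H) = 0.88. With E the 'positive' result, P(E|H) = 0.73 and P(E|¬H) = 0.03.
P(E) = 0.73·0.12 + 0.03·0.88 = 0.087600 + 0.026400 = 0.11400.
By Bayes' theorem, P(H|E) = 0.087600 / 0.11400 = 0.768.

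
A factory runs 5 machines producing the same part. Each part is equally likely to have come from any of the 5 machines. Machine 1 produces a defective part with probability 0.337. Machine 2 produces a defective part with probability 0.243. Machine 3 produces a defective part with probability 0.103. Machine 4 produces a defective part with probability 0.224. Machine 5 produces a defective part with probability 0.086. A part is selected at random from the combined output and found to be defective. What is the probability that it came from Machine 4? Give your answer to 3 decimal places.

Posterior probability ≈ 0.226

P(defective|M1) = 0.337; P(defective|M2) = 0.243; P(defective|M3) = 0.103; P(defective|M4) = 0.224; P(defective|M5) = 0.086.
Prior × likelihood for each source: 0.2·0.337=0.06740, 0.2·0.243=0.04860, 0.2·0.103=0.02060, 0.2·0.224=0.04480, 0.2·0.086=0.01720. Summing gives P(defective) = 0.19860.
P(Machine 4 | defective) = 0.04480 / 0.19860 = 0.226.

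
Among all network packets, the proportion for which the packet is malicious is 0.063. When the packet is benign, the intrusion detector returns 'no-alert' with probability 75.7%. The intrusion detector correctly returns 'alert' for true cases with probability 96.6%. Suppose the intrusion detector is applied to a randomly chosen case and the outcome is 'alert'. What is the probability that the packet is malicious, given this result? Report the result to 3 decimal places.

Write H for 'the packet is malicious'. Prior odds H:¬H = 0.063/0.937 = 0.067236. For the 'alert' outcome, the likelihood ratio is 0.966/0.243 = 3.9753.
Posterior odds = 0.067236 × 3.9753 = 0.26728, so P(H|E) = 0.26728/(1+0.26728) = 0.211.

P(H | E) ≈ 0.211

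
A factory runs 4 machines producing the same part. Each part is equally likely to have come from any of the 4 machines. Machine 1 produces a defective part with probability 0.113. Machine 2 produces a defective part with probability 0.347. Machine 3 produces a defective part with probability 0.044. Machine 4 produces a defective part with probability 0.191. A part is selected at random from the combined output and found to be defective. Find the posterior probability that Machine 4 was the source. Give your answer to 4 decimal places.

Posterior probability ≈ 0.2748

P(defective|M1) = 0.113; P(defective|M2) = 0.347; P(defective|M3) = 0.044; P(defective|M4) = 0.191.
Prior × likelihood for each source: 0.25·0.113=0.02825, 0.25·0.347=0.08675, 0.25·0.044=0.01100, 0.25·0.191=0.04775. Summing gives P(defective) = 0.17375.
P(Machine 4 | defective) = 0.04775 / 0.17375 = 0.2748.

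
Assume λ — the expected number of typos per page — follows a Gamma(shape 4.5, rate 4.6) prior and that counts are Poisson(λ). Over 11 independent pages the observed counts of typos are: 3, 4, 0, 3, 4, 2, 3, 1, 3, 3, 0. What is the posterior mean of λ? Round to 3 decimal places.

Posterior mean ≈ 1.955

The Poisson likelihood adds the total count to the shape and the number of exposure periods to the rate. Here ∑xᵢ = 26 and n = 11, so shape 4.5→30.5 and rate 4.6→15.6.
Posterior mean = shape/rate = 30.5/15.6 = 1.955.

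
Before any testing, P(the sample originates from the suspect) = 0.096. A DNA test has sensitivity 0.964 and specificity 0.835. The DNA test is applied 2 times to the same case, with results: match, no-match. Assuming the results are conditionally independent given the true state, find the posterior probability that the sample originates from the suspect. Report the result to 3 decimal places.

Posterior P(H) ≈ 0.026

With H the event that the sample originates from the suspect, the joint likelihood of the observed sequence is P(data|H) = 0.964·0.036 = 0.034704 and P(data|¬H) = 0.165·0.835 = 0.13778.
Bayes: P(H|data) = 0.096·0.034704 / (0.096·0.034704 + 0.904·0.13778) = 0.0033316/0.12788 = 0.0261.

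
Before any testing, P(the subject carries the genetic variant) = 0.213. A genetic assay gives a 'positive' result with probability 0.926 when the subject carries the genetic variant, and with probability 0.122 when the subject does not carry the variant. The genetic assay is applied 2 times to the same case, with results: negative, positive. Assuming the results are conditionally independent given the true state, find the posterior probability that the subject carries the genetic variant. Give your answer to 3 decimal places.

With H the event that the subject carries the genetic variant, the joint likelihood of the observed sequence is P(data|H) = 0.074·0.926 = 0.068524 and P(data|¬H) = 0.878·0.122 = 0.10712.
Bayes: P(H|data) = 0.213·0.068524 / (0.213·0.068524 + 0.787·0.10712) = 0.014596/0.098896 = 0.1476.

Posterior P(H) ≈ 0.148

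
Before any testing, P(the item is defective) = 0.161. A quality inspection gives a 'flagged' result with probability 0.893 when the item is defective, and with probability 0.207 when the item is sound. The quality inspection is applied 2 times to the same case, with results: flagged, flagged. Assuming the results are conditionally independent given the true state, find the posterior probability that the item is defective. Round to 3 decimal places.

Let H be the event that the item is defective; start with P(H) = 0.161. P('flagged'|H) = 0.893, P('flagged'|¬H) = 0.207.
Update on result 1 ('flagged'): P(H) ← 0.893·0.1610 / (0.893·0.1610 + 0.207·0.8390) = 0.14377/0.31745 = 0.4529.
Update on result 2 ('flagged'): P(H) ← 0.893·0.4529 / (0.893·0.4529 + 0.207·0.5471) = 0.40444/0.51769 = 0.7812.

Posterior P(H) ≈ 0.781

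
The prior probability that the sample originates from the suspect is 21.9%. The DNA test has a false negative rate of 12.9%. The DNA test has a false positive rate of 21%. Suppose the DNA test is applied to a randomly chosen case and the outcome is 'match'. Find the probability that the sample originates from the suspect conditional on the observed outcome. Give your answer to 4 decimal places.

Let H be the event that the sample originates from the suspect. P(H) = 0.219, so P(¬H) = 0.781. With E the 'match' result, P(E|H) = 0.871 and P(E|¬H) = 0.21.
P(E) = 0.871·0.219 + 0.21·0.781 = 0.19075 + 0.16401 = 0.35476.
By Bayes' theorem, P(H|E) = 0.19075 / 0.35476 = 0.5377.

P(H | E) ≈ 0.5377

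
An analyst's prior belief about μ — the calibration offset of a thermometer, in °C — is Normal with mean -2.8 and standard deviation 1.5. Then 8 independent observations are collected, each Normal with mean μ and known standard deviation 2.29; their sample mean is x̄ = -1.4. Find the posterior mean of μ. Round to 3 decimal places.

Posterior mean ≈ -1.716

With known σ, the Normal prior is conjugate. Weight on the data is w = (n/σ²)/(n/σ² + 1/τ₀²) = 1.52552/(1.52552+0.444444) = 0.77439.
Posterior mean = w·x̄ + (1−w)·μ₀ = 0.77439·-1.4 + 0.22561·-2.8 = -1.716.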